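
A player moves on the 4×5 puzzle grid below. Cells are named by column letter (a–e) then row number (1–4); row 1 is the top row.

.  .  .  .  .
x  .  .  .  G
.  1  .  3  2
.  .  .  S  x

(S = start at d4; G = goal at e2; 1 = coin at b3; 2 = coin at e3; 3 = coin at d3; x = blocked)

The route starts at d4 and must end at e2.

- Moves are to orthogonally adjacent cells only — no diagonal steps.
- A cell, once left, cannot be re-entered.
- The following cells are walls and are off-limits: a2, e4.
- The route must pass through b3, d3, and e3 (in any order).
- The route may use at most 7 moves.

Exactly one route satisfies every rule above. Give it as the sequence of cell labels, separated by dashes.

The 7-move cap with required stops at b3, d3, e3 leaves no slack for detours.
Route from d4: 2× left (reaching b4), up to b3, 3× right (reaching e3), up to e2 — 7 moves in all.
Check: all required cells visited; 7 ≤ 7 moves.

d4 - c4 - b4 - b3 - c3 - d3 - e3 - e2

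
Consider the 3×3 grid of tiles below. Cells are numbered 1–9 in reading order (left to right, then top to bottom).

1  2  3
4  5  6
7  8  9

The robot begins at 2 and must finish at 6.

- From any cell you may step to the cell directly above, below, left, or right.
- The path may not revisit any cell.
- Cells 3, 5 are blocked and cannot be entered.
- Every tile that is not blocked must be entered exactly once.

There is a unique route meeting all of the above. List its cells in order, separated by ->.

Need to visit all 7 open cells exactly once, starting at 2 and ending at 6.
Route from 2: left to 1, 2× down (reaching 7), 2× right (reaching 9), up to 6 — 6 moves in all.
Check: all 7 open cells covered.

2 -> 1 -> 4 -> 7 -> 8 -> 9 -> 6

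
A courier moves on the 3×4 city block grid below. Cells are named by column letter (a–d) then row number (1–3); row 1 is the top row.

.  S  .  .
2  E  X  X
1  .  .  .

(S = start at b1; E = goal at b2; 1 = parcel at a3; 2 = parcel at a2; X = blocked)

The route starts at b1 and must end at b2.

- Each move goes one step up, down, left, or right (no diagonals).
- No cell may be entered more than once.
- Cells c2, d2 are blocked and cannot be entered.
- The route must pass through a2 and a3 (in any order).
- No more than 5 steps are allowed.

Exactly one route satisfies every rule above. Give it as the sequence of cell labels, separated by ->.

The budget equals the shortest possible length, so every move has to be on a shortest route through the required cells.
Route from b1: left to a1, 2× down (reaching a3), right to b3, up to b2 — 5 moves in all.
Check: all required cells visited; 5 ≤ 5 moves.

b1 -> a1 -> a2 -> a3 -> b3 -> b2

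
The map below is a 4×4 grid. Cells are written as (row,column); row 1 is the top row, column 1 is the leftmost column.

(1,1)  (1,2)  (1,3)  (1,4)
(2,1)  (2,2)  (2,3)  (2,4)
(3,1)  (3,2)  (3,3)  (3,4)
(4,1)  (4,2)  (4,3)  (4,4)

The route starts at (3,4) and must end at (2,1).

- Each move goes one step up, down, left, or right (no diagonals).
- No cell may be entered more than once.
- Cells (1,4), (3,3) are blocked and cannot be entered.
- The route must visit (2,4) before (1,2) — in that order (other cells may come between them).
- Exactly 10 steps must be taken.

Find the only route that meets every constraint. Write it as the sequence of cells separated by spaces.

(3,4) (2,4) (2,3) (1,3) (1,2) (2,2) (3,2) (4,2) (4,1) (3,1) (2,1)

The waypoints must appear in the order (2,4), (1,2), with no cell reused.
Route from (3,4): up 1 to (2,4), left 1 to (2,3), up 1 to (1,3), left 1 to (1,2), down 3 to (4,2), left 1 to (4,1), up 2 to (2,1) — 10 moves in all.
Check: order respected ((2,4) at step 1, (1,2) at step 4); 10 moves as required.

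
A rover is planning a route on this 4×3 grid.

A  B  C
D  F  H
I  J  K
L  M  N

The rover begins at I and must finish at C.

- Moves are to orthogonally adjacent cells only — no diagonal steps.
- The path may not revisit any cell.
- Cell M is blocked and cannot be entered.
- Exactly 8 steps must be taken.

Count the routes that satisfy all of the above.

Need simple routes of exactly 8 moves from I to C (Manhattan distance 4, so 2 moves are spent on a detour and 2 undoing it).
Enumerating: I D A B F J K H C | I J K H F D A B C.
That gives 2 routes.

2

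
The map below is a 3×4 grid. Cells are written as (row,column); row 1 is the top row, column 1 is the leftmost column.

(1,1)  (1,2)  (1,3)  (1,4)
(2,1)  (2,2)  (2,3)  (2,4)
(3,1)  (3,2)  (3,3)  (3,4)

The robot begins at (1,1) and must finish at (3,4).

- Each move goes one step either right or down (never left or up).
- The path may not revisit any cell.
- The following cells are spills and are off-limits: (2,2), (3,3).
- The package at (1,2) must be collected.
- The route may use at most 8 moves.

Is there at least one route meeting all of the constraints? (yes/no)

One route that works: (1,1) → (1,2) → (1,3) → (2,3) → (2,4) → (3,4).

yes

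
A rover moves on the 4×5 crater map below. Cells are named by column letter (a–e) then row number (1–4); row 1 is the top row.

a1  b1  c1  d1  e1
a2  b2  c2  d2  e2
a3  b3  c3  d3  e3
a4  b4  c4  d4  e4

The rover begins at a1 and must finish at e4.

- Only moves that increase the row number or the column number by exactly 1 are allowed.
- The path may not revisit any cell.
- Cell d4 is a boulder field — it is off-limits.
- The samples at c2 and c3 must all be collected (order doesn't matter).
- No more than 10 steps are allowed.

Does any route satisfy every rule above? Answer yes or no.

yes

One route that works: a1 → a2 → b2 → c2 → c3 → d3 → e3 → e4.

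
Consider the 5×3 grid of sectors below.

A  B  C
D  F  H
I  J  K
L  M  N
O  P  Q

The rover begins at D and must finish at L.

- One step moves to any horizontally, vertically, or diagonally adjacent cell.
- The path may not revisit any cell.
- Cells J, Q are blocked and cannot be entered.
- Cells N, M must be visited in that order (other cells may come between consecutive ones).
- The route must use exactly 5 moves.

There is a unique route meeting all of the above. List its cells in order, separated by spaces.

The waypoints must appear in the order N, M, with no cell reused.
Route from D: right 1 to F, down-right 1 to K, down 1 to N, left 2 to L — 5 moves in all.
Check: order respected (N at step 3, M at step 4); 5 moves as required.

D F K N M L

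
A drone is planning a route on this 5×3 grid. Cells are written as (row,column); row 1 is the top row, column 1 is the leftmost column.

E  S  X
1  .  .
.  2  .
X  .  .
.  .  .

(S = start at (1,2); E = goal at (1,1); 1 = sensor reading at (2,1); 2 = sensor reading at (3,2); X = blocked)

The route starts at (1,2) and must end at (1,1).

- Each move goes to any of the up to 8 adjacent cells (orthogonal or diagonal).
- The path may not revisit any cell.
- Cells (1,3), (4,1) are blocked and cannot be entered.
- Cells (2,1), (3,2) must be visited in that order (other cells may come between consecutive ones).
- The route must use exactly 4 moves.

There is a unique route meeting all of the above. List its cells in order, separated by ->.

The waypoints must appear in the order (2,1), (3,2), with no cell reused.
Route from (1,2): down-left 1 to (2,1), down-right 1 to (3,2), up 1 to (2,2), up-left 1 to (1,1) — 4 moves in all.
Check: order respected (1 at step 1, 2 at step 2); 4 moves as required.

(1,2) -> (2,1) -> (3,2) -> (2,2) -> (1,1)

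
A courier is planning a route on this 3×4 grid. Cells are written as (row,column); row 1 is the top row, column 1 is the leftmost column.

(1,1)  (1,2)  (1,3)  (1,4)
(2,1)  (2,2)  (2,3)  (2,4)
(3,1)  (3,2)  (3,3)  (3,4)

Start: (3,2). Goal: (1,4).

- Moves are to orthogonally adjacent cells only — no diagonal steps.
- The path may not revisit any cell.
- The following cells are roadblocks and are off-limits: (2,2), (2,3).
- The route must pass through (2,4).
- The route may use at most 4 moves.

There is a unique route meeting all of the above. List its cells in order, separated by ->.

(3,2) -> (3,3) -> (3,4) -> (2,4) -> (1,4)

The budget equals the shortest possible length, so every move has to be on a shortest route through the required cells.
Route from (3,2): 2× right (reaching (3,4)), 2× up (reaching (1,4)) — 4 moves in all.
Check: all required cells visited; 4 ≤ 4 moves.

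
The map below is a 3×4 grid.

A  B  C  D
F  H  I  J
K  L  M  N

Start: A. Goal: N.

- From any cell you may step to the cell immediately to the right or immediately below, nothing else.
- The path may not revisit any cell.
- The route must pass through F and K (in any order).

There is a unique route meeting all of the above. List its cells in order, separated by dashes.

Moves only go right or down, so the column and row indices never decrease.
Route from A: down 2 to K, right 3 to N — 5 moves in all.
Check: all required cells visited.

A - F - K - L - M - N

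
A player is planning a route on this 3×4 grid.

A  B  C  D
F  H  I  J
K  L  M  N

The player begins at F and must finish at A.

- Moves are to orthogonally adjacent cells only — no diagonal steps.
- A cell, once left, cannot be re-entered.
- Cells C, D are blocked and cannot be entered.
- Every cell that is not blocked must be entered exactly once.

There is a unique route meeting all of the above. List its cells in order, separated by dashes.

F - K - L - M - N - J - I - H - B - A

Need to visit all 10 open cells exactly once, starting at F and ending at A.
Route from F: down 1 to K, right 3 to N, up 1 to J, left 2 to H, up 1 to B, left 1 to A — 9 moves in all.
Check: all 10 open cells covered.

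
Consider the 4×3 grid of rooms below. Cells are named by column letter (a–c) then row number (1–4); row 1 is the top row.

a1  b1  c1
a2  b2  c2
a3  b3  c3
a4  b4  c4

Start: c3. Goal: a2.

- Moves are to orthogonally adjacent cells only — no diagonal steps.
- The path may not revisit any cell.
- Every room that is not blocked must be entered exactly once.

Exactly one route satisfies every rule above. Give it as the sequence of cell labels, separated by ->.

Need to visit all 12 open cells exactly once, starting at c3 and ending at a2.
Cell a4 has only two open neighbours (a3 and b4), so the path must pass straight through it: one of those is the cell it's entered from and the other is where it exits.
Route from c3: down 1 to c4, left 2 to a4, up 1 to a3, right 1 to b3, up 1 to b2, right 1 to c2, up 1 to c1, left 2 to a1, down 1 to a2 — 11 moves in all.
Check: all 12 open cells covered.

c3 -> c4 -> b4 -> a4 -> a3 -> b3 -> b2 -> c2 -> c1 -> b1 -> a1 -> a2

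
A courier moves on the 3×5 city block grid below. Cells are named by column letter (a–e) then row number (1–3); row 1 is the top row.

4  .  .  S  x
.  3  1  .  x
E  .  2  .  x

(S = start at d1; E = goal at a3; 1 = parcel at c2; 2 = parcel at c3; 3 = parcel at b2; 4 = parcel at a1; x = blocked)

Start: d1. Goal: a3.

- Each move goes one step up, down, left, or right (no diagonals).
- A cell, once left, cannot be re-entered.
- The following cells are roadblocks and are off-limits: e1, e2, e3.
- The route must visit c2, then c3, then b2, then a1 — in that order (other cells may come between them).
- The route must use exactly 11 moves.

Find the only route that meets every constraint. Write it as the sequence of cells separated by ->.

d1 -> c1 -> c2 -> d2 -> d3 -> c3 -> b3 -> b2 -> b1 -> a1 -> a2 -> a3

The waypoints must appear in the order c2, c3, b2, a1, with no cell reused.
Route from d1: left 1 to c1, down 1 to c2, right 1 to d2, down 1 to d3, left 2 to b3, up 2 to b1, left 1 to a1, down 2 to a3 — 11 moves in all.
Check: order respected (1 at step 2, 2 at step 5, 3 at step 7, 4 at step 9); 11 moves as required.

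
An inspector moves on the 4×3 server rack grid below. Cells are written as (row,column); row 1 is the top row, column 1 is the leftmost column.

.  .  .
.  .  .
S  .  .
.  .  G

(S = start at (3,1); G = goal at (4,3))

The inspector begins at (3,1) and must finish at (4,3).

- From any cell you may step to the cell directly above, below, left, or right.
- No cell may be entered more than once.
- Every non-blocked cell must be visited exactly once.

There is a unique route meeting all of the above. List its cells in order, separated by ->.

Need to visit all 12 open cells exactly once, starting at (3,1) and ending at (4,3).
Cell (4,1) has only two open neighbours ((3,1) and (4,2)), so the path must pass straight through it: one of those is the cell it's entered from and the other is where it exits.
Route from (3,1): down 1 to (4,1), right 1 to (4,2), up 2 to (2,2), left 1 to (2,1), up 1 to (1,1), right 2 to (1,3), down 3 to (4,3) — 11 moves in all.
Check: all 12 open cells covered.

(3,1) -> (4,1) -> (4,2) -> (3,2) -> (2,2) -> (2,1) -> (1,1) -> (1,2) -> (1,3) -> (2,3) -> (3,3) -> (4,3)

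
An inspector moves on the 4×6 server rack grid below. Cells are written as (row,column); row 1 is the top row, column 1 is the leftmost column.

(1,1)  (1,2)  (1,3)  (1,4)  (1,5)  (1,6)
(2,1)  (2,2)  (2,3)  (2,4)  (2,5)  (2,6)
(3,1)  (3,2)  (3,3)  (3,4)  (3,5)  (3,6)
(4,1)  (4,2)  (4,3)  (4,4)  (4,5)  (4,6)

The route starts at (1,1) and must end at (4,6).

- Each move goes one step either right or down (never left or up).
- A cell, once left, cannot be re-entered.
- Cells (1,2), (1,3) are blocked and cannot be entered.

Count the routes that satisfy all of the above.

A right/down-only route from (1,1) to (4,6) makes exactly 3 down-moves and 5 right-moves in some order.
With no other constraints that would be C(8,3) = 56 routes.
Subtract routes through each blocked cell (inclusion–exclusion for overlaps): − through (1,2): 35 − through (1,3): 20 + through (1,2)&(1,3): 20 → 21.
That gives 21 routes.

21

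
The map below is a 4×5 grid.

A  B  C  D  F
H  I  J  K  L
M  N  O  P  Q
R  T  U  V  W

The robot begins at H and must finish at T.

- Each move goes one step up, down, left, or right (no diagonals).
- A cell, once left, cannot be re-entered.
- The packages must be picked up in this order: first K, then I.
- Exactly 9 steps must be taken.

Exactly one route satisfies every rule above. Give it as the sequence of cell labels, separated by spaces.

The waypoints must appear in the order K, I, with no cell reused.
Route from H: up to A, 3× right (reaching D), down to K, 2× left (reaching I), 2× down (reaching T) — 9 moves in all.
Check: order respected (K at step 5, I at step 7); 9 moves as required.

H A B C D K J I N T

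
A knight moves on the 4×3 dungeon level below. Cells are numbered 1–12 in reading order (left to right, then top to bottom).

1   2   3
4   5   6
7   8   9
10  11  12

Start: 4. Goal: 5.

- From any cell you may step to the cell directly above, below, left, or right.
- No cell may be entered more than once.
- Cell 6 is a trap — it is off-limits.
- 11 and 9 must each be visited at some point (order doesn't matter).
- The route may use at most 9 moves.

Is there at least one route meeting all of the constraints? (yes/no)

One route that works: 4 → 7 → 10 → 11 → 12 → 9 → 8 → 5.

yes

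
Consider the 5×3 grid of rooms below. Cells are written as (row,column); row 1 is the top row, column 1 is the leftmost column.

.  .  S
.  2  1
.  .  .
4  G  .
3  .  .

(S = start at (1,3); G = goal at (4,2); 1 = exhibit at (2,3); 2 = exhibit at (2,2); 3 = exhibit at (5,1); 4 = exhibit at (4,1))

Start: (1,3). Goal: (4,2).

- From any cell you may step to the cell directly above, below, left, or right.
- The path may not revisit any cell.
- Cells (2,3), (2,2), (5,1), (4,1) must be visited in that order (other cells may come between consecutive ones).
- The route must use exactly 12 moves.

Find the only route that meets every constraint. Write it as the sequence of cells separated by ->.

The waypoints must appear in the order (2,3), (2,2), (5,1), (4,1), with no cell reused.
Route from (1,3): down to (2,3), 2× left (reaching (2,1)), down to (3,1), 2× right (reaching (3,3)), 2× down (reaching (5,3)), 2× left (reaching (5,1)), up to (4,1), right to (4,2) — 12 moves in all.
Check: order respected (1 at step 1, 2 at step 2, 3 at step 10, 4 at step 11); 12 moves as required.

(1,3) -> (2,3) -> (2,2) -> (2,1) -> (3,1) -> (3,2) -> (3,3) -> (4,3) -> (5,3) -> (5,2) -> (5,1) -> (4,1) -> (4,2)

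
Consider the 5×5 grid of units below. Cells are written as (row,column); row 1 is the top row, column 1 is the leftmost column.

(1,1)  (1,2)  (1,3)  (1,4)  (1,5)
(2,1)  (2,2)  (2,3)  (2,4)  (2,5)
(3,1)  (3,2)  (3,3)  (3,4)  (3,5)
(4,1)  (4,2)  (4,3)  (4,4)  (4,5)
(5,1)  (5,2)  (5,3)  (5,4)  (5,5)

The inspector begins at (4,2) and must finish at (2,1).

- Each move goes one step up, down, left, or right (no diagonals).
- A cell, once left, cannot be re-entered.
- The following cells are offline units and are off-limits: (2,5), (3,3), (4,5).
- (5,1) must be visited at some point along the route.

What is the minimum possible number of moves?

Any route passes through (5,1) somewhere between (4,2) and (2,1). Summing Manhattan distances along the two legs ((4,2) → (5,1) → (2,1)) gives a lower bound of 2 + 3 = 5 moves.
A route of 5 moves achieves this: (4,2) → (5,2) → (5,1) → (4,1) → (3,1) → (2,1).
Since 5 matches the lower bound, it is optimal.

5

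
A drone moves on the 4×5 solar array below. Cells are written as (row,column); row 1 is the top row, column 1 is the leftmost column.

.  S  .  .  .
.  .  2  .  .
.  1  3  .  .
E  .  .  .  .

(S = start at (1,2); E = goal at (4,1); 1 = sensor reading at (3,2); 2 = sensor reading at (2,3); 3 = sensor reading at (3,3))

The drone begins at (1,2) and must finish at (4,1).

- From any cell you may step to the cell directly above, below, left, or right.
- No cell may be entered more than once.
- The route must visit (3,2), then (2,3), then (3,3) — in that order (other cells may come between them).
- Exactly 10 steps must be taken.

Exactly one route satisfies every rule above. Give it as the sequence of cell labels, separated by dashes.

The waypoints must appear in the order (3,2), (2,3), (3,3), with no cell reused.
Route from (1,2): left to (1,1), 2× down (reaching (3,1)), right to (3,2), up to (2,2), right to (2,3), 2× down (reaching (4,3)), 2× left (reaching (4,1)) — 10 moves in all.
Check: order respected (1 at step 4, 2 at step 6, 3 at step 7); 10 moves as required.

(1,2) - (1,1) - (2,1) - (3,1) - (3,2) - (2,2) - (2,3) - (3,3) - (4,3) - (4,2) - (4,1)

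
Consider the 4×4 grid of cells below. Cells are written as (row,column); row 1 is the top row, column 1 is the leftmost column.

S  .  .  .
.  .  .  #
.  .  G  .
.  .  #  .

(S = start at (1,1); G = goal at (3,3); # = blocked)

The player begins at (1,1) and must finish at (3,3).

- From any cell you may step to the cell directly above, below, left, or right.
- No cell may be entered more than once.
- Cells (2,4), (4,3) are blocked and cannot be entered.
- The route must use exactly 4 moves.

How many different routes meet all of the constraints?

Need simple routes of exactly 4 moves from (1,1) to (3,3) (Manhattan distance 4, so 0 moves are spent on a detour and 0 undoing it).
Enumerating: (1,1) (2,1) (3,1) (3,2) (3,3) | (1,1) (2,1) (2,2) (3,2) (3,3) | (1,1) (2,1) (2,2) (2,3) (3,3) | (1,1) (1,2) (2,2) (3,2) (3,3) | (1,1) (1,2) (2,2) (2,3) (3,3) | (1,1) (1,2) (1,3) (2,3) (3,3).
That gives 6 routes.

6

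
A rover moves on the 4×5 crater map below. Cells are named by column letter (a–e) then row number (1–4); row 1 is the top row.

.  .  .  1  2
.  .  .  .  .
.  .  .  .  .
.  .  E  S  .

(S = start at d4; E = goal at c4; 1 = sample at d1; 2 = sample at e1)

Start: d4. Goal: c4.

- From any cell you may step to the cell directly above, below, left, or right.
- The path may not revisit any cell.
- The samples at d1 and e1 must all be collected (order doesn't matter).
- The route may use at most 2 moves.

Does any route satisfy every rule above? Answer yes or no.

Even ignoring the no-revisit rule, getting from d4 to c4, taking the cheapest ordering d4 → d1 → e1 → c4 needs at least 3 + 1 + 5 = 9 moves (Manhattan distance per leg), which exceeds the 2-move limit.

no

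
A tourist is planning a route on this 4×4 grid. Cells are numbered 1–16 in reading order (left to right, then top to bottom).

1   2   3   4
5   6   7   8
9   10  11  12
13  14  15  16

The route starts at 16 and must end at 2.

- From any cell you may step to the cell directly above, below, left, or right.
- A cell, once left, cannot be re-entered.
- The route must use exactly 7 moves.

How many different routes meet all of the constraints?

Need simple routes of exactly 7 moves from 16 to 2 (Manhattan distance 5, so 1 moves are spent on a detour and 1 undoing it).
Branch systematically from the start, pruning whenever the remaining move budget drops below the Manhattan distance to 2 or differs from it in parity. Grouping the completions by first move — via 12: 10; via 15: 18 — and summing: 10 + 18 = 28.
That gives 28 routes.

28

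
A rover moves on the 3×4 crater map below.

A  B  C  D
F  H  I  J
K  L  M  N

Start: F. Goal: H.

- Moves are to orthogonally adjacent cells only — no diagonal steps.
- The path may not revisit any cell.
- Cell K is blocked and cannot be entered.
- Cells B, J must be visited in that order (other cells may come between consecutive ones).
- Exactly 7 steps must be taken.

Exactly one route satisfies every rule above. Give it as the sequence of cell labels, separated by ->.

The waypoints must appear in the order B, J, with no cell reused.
Route from F: up to A, 3× right (reaching D), down to J, 2× left (reaching H) — 7 moves in all.
Check: order respected (B at step 2, J at step 5); 7 moves as required.

F -> A -> B -> C -> D -> J -> I -> H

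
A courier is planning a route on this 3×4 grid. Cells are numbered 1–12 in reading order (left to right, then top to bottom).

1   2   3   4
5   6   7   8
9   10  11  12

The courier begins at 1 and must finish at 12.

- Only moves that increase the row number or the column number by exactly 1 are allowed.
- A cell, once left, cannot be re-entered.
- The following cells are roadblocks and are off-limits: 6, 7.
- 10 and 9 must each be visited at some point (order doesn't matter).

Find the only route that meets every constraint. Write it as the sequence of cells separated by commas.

1, 5, 9, 10, 11, 12

Moves only go right or down, so the column and row indices never decrease.
Route from 1: 2× down (reaching 9), 3× right (reaching 12) — 5 moves in all.
Check: all required cells visited.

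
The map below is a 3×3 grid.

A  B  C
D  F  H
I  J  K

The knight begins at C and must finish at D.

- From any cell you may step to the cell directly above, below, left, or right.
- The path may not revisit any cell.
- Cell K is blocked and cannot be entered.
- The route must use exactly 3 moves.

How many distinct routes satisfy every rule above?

3

Need simple routes of exactly 3 moves from C to D (Manhattan distance 3, so 0 moves are spent on a detour and 0 undoing it).
Enumerating: C H F D | C B F D | C B A D.
That gives 3 routes.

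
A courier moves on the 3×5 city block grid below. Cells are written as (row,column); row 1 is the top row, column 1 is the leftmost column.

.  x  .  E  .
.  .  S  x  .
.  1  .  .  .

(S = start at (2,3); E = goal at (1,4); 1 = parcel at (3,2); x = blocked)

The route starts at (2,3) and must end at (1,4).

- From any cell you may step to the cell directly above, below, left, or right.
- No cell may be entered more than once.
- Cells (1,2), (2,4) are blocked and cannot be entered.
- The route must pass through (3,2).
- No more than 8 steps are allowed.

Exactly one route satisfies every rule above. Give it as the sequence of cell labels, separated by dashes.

The 8-move cap with required stops at (3,2) leaves no slack for detours.
Route from (2,3): left 1 to (2,2), down 1 to (3,2), right 3 to (3,5), up 2 to (1,5), left 1 to (1,4) — 8 moves in all.
Check: all required cells visited; 8 ≤ 8 moves.

(2,3) - (2,2) - (3,2) - (3,3) - (3,4) - (3,5) - (2,5) - (1,5) - (1,4)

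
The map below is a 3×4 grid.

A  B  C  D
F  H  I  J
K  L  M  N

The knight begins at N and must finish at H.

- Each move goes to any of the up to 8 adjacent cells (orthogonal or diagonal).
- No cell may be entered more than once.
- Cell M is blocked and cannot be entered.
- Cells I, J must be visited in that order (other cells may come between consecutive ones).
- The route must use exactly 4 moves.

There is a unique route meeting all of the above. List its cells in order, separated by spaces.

N I J C H

The waypoints must appear in the order I, J, with no cell reused.
Route from N: up-left to I, right to J, up-left to C, down-left to H — 4 moves in all.
Check: order respected (I at step 1, J at step 2); 4 moves as required.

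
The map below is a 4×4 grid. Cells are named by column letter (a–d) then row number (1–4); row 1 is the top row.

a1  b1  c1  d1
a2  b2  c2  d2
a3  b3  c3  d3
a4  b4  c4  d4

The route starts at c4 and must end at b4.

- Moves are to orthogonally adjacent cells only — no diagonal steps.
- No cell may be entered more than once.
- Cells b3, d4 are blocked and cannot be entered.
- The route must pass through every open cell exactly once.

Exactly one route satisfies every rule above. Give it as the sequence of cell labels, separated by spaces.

c4 c3 d3 d2 d1 c1 c2 b2 b1 a1 a2 a3 a4 b4

Need to visit all 14 open cells exactly once, starting at c4 and ending at b4.
Cell a1 has only two open neighbours (a2 and b1), so the path must pass straight through it: one of those is the cell it's entered from and the other is where it exits.
Route from c4: up 1 to c3, right 1 to d3, up 2 to d1, left 1 to c1, down 1 to c2, left 1 to b2, up 1 to b1, left 1 to a1, down 3 to a4, right 1 to b4 — 13 moves in all.
Check: all 14 open cells covered.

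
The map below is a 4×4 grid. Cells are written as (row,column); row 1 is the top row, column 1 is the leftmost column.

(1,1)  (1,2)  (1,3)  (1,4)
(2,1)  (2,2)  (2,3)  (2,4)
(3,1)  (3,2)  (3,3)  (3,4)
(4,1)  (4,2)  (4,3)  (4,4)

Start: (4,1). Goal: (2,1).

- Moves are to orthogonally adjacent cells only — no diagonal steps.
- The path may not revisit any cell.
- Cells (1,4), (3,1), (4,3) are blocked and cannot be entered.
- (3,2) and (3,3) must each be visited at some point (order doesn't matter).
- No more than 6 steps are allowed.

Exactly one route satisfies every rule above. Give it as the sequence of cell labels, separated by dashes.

Any route must reach (3,2) and (3,3) and still end at (2,1) within 6 moves, so the order of the required stops is forced.
Route from (4,1): right to (4,2), up to (3,2), right to (3,3), up to (2,3), 2× left (reaching (2,1)) — 6 moves in all.
Check: all required cells visited; 6 ≤ 6 moves.

(4,1) - (4,2) - (3,2) - (3,3) - (2,3) - (2,2) - (2,1)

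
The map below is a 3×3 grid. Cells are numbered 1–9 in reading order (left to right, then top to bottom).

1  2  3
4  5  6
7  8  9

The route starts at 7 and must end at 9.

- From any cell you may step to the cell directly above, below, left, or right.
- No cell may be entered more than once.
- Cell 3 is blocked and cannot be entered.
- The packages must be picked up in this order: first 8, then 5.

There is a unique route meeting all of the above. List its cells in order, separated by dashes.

7 - 8 - 5 - 6 - 9

The waypoints must appear in the order 8, 5, with no cell reused.
Route from 7: right to 8, up to 5, right to 6, down to 9 — 4 moves in all.
Check: order respected (8 at step 1, 5 at step 2).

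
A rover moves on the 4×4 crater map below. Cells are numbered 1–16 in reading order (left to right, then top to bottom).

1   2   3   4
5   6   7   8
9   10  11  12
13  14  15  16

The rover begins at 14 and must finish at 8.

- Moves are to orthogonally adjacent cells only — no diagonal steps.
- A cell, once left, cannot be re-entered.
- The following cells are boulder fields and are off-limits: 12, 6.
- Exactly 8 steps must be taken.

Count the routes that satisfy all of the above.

Need simple routes of exactly 8 moves from 14 to 8 (Manhattan distance 4, so 2 moves are spent on a detour and 2 undoing it).
Enumerating: 14 10 9 5 1 2 3 7 8 | 14 10 9 5 1 2 3 4 8 | 14 13 9 5 1 2 3 7 8 | 14 13 9 5 1 2 3 4 8 | 14 13 9 10 11 7 3 4 8.
That gives 5 routes.

5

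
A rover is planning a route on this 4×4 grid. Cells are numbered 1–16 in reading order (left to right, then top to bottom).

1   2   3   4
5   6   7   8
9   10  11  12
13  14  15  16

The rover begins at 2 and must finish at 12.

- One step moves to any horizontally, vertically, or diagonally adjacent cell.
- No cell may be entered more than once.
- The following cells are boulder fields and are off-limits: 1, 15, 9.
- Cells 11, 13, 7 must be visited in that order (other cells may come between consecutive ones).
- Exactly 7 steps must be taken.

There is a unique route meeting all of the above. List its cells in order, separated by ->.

2 -> 6 -> 11 -> 14 -> 13 -> 10 -> 7 -> 12

The waypoints must appear in the order 11, 13, 7, with no cell reused.
Route from 2: down to 6, down-right to 11, down-left to 14, left to 13, 2× up-right (reaching 7), down-right to 12 — 7 moves in all.
Check: order respected (11 at step 2, 13 at step 4, 7 at step 6); 7 moves as required.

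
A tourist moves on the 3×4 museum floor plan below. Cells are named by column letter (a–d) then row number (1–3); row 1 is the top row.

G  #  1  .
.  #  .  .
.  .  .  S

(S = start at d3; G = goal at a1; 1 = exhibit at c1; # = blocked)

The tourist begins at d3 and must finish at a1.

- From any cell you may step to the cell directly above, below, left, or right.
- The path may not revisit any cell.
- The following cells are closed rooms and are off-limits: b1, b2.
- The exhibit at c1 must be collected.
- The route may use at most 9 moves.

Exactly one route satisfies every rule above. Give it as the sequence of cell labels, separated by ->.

The budget equals the shortest possible length, so every move has to be on a shortest route through the required cells.
Route from d3: 2× up (reaching d1), left to c1, 2× down (reaching c3), 2× left (reaching a3), 2× up (reaching a1) — 9 moves in all.
Check: all required cells visited; 9 ≤ 9 moves.

d3 -> d2 -> d1 -> c1 -> c2 -> c3 -> b3 -> a3 -> a2 -> a1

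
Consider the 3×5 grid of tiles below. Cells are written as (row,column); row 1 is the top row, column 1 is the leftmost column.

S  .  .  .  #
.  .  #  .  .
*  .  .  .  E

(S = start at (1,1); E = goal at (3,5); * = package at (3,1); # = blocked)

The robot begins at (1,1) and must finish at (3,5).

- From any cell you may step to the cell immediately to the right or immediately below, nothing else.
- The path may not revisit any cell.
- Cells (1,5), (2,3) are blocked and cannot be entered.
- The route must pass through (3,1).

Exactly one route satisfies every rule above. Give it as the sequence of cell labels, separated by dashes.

Moves only go right or down, so the column and row indices never decrease.
Route from (1,1): down 2 to (3,1), right 4 to (3,5) — 6 moves in all.
Check: all required cells visited.

(1,1) - (2,1) - (3,1) - (3,2) - (3,3) - (3,4) - (3,5)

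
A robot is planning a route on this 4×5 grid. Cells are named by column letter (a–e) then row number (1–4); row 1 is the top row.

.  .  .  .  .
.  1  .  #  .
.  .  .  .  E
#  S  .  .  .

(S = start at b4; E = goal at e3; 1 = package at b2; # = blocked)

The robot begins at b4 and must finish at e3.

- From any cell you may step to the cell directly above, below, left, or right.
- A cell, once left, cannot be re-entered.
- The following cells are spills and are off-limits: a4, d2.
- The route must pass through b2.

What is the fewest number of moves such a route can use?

6

Any route passes through b2 somewhere between b4 and e3. Summing Manhattan distances along the two legs (b4 → b2 → e3) gives a lower bound of 2 + 4 = 6 moves.
A route of 6 moves achieves this: b4 → b3 → b2 → c2 → c3 → d3 → e3.
Since 6 matches the lower bound, it is optimal.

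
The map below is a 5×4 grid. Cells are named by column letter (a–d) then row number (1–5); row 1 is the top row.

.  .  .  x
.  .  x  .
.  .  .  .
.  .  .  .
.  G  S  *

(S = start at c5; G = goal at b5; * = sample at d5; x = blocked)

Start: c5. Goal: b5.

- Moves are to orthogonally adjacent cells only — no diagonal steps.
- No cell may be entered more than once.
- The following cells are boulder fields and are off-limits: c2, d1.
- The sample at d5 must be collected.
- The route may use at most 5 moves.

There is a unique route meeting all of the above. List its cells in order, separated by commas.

c5, d5, d4, c4, b4, b5

The budget equals the shortest possible length, so every move has to be on a shortest route through the required cells.
Route from c5: right 1 to d5, up 1 to d4, left 2 to b4, down 1 to b5 — 5 moves in all.
Check: all required cells visited; 5 ≤ 5 moves.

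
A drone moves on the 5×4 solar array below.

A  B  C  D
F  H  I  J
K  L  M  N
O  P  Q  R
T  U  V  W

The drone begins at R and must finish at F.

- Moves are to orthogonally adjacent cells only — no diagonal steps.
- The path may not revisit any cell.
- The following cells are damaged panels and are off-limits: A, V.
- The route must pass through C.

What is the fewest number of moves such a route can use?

Any route passes through C somewhere between R and F. Summing Manhattan distances along the two legs (R → C → F) gives a lower bound of 4 + 3 = 7 moves.
A route of 7 moves achieves this: R → N → J → D → C → I → H → F.
Since 7 matches the lower bound, it is optimal.

7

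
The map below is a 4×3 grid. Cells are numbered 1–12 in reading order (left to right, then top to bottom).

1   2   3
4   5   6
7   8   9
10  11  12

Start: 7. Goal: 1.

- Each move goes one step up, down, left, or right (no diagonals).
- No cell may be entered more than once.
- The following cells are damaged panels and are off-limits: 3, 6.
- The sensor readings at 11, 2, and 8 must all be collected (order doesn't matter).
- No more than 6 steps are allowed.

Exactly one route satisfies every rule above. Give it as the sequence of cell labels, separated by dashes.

The 6-move cap with required stops at 11, 2, 8 leaves no slack for detours.
Route from 7: down 1 to 10, right 1 to 11, up 3 to 2, left 1 to 1 — 6 moves in all.
Check: all required cells visited; 6 ≤ 6 moves.

7 - 10 - 11 - 8 - 5 - 2 - 1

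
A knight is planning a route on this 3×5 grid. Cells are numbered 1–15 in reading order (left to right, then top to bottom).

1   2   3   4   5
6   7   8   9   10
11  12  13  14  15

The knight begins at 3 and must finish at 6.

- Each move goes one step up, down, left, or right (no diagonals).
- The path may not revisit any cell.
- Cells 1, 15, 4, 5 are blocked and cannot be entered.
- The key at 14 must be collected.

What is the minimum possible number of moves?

Any route passes through 14 somewhere between 3 and 6. Summing Manhattan distances along the two legs (3 → 14 → 6) gives a lower bound of 3 + 4 = 7 moves.
A route of 7 moves achieves this: 3 → 8 → 9 → 14 → 13 → 12 → 7 → 6.
Since 7 matches the lower bound, it is optimal.

7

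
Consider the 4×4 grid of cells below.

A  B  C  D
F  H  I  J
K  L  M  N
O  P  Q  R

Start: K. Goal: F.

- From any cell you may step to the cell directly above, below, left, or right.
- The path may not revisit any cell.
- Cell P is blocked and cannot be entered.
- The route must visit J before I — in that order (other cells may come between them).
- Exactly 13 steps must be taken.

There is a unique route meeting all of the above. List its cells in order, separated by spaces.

K L M Q R N J D C I H B A F

The waypoints must appear in the order J, I, with no cell reused.
Route from K: right 2 to M, down 1 to Q, right 1 to R, up 3 to D, left 1 to C, down 1 to I, left 1 to H, up 1 to B, left 1 to A, down 1 to F — 13 moves in all.
Check: order respected (J at step 6, I at step 9); 13 moves as required.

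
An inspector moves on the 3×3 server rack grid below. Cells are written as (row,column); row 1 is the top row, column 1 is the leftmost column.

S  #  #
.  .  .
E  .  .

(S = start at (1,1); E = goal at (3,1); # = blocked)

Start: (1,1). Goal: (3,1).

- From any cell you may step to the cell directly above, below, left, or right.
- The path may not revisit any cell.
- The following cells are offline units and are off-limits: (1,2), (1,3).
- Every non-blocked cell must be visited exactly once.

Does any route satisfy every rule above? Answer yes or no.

yes

One route that works: (1,1) → (2,1) → (2,2) → (2,3) → (3,3) → (3,2) → (3,1).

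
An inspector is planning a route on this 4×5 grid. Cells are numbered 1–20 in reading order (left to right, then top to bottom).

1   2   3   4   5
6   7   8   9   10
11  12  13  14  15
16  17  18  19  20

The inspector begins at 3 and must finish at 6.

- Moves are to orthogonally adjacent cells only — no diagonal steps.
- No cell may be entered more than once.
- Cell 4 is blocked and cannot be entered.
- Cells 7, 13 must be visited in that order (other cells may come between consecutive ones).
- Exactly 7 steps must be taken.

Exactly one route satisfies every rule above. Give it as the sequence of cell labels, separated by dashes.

The waypoints must appear in the order 7, 13, with no cell reused.
Route from 3: left to 2, down to 7, right to 8, down to 13, 2× left (reaching 11), up to 6 — 7 moves in all.
Check: order respected (7 at step 2, 13 at step 4); 7 moves as required.

3 - 2 - 7 - 8 - 13 - 12 - 11 - 6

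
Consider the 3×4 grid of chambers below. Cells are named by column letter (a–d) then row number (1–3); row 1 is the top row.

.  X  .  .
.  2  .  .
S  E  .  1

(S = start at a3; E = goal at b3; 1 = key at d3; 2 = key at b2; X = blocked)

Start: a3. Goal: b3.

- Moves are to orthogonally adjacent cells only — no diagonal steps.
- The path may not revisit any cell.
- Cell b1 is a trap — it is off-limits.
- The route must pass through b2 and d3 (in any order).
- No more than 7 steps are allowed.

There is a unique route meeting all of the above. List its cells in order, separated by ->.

The budget equals the shortest possible length, so every move has to be on a shortest route through the required cells.
Route from a3: up 1 to a2, right 3 to d2, down 1 to d3, left 2 to b3 — 7 moves in all.
Check: all required cells visited; 7 ≤ 7 moves.

a3 -> a2 -> b2 -> c2 -> d2 -> d3 -> c3 -> b3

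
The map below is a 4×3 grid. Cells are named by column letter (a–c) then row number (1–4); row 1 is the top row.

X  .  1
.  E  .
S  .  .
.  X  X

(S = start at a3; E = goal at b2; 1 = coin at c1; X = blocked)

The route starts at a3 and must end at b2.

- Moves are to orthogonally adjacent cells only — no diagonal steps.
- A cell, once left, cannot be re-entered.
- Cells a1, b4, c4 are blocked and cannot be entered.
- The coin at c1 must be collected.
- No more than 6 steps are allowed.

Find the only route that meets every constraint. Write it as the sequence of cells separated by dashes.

a3 - b3 - c3 - c2 - c1 - b1 - b2

The 6-move cap with required stops at c1 leaves no slack for detours.
Route from a3: right 2 to c3, up 2 to c1, left 1 to b1, down 1 to b2 — 6 moves in all.
Check: all required cells visited; 6 ≤ 6 moves.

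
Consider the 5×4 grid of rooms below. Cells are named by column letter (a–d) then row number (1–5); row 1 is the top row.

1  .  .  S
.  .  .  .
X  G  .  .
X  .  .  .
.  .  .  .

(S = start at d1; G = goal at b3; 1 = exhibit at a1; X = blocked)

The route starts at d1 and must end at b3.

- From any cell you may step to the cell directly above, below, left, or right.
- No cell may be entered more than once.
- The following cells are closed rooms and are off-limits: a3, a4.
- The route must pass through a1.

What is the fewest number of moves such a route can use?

Any route passes through a1 somewhere between d1 and b3. Summing Manhattan distances along the two legs (d1 → a1 → b3) gives a lower bound of 3 + 3 = 6 moves.
A route of 6 moves achieves this: d1 → c1 → b1 → a1 → a2 → b2 → b3.
Since 6 matches the lower bound, it is optimal.

6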